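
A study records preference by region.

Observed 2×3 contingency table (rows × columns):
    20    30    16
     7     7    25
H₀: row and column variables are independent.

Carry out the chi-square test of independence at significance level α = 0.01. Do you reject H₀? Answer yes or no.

reject H₀: yes

Row totals [66, 39], col totals [27, 37, 41], n=105
χ² = (20−16.97)²/16.97 + (30−23.26)²/23.26 + (16−25.77)²/25.77 + (7−10.03)²/10.03 + (7−13.74)²/13.74 + (25−15.23)²/15.23 = 16.6931
df = 2
p-value (upper-tail) = 0.00024
At α=0.01: p < α → reject H₀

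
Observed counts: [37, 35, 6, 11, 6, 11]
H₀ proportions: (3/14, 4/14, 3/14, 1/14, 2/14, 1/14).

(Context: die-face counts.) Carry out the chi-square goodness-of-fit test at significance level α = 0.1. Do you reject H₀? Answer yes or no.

n = 106; E_i = n·p_i = [22.71, 30.29, 22.71, 7.57, 15.14, 7.57]
χ² = (37−22.71)²/22.71 + (35−30.29)²/30.29 + (6−22.71)²/22.71 + (11−7.57)²/7.57 + (6−15.14)²/15.14 + (11−7.57)²/7.57 = 30.6431
df = 5
p-value (upper-tail) = 0.00001
At α=0.1: p < α → reject H₀

reject H₀: yes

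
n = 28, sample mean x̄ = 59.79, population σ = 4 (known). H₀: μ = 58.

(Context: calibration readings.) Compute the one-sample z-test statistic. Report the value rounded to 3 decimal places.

SE = σ/√n = 4/√28 = 0.7559
z = (x̄−μ₀)/SE = (59.79−58)/0.7559 = 2.3679

test statistic = 2.368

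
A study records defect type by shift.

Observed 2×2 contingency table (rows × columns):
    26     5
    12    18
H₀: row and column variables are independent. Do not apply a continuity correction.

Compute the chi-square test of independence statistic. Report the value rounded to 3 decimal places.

Row totals [31, 30], col totals [38, 23], n=61
χ² = (26−19.31)²/19.31 + (5−11.69)²/11.69 + (12−18.69)²/18.69 + (18−11.31)²/11.31 = 12.4927
df = 1

test statistic = 12.493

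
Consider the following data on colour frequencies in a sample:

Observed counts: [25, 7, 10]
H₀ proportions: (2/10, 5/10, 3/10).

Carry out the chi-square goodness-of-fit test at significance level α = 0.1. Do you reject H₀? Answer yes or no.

reject H₀: yes

n = 42; E_i = n·p_i = [8.40, 21.00, 12.60]
χ² = (25−8.40)²/8.40 + (7−21.00)²/21.00 + (10−12.60)²/12.60 = 42.6746
df = 2
p-value (upper-tail) = 0.00000
At α=0.1: p < α → reject H₀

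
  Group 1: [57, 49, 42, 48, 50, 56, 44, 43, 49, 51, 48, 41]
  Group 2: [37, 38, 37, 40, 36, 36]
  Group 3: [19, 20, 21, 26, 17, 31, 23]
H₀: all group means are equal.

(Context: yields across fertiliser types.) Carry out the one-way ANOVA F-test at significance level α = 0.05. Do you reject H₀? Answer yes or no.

reject H₀: yes

Group means [48.17, 37.33, 22.43], grand mean 38.360
SSB = Σnᵢ(x̄ᵢ−x̄)² = 2937.046; SSW = ΣΣ(x−x̄ᵢ)² = 432.714
MSB = 2937.046/2 = 1468.5229; MSW = 432.714/22 = 19.6688
F = MSB/MSW = 74.6624
df = (2, 22)
p-value (upper-tail) = 0.00000
At α=0.05: p < α → reject H₀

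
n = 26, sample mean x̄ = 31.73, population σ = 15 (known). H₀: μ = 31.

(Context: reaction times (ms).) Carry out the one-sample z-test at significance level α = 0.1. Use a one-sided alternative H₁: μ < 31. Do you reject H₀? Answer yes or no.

SE = σ/√n = 15/√26 = 2.9417
z = (x̄−μ₀)/SE = (31.73−31)/2.9417 = 0.2482
p-value (one-sided, H₁ less) = 0.59799
At α=0.1: p ≥ α → fail to reject H₀

reject H₀: no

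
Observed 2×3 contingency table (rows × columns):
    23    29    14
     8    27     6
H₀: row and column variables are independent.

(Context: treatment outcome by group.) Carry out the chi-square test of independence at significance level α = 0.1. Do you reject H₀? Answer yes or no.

reject H₀: yes

Row totals [66, 41], col totals [31, 56, 20], n=107
χ² = (23−19.12)²/19.12 + (29−34.54)²/34.54 + (14−12.34)²/12.34 + (8−11.88)²/11.88 + (27−21.46)²/21.46 + (6−7.66)²/7.66 = 4.9591
df = 2
p-value (upper-tail) = 0.08378
At α=0.1: p < α → reject H₀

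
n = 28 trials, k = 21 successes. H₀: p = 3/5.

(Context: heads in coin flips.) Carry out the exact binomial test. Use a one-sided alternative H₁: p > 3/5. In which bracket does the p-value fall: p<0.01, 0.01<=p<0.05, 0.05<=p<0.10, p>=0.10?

Exact binomial: n=28, k=21, p₀=3/5=0.6000
P(X≥21) from Σ C(n,i)·p₀^i·(1−p₀)^(n−i)
p-value (one-sided, H₁ greater) = 0.07401
→ bracket: 0.05<=p<0.10

p-value bracket: 0.05<=p<0.10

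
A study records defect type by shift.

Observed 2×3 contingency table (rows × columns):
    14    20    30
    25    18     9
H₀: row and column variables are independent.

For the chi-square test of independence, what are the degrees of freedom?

df = (r−1)(c−1) = (2−1)·(3−1) = 2

degrees of freedom = 2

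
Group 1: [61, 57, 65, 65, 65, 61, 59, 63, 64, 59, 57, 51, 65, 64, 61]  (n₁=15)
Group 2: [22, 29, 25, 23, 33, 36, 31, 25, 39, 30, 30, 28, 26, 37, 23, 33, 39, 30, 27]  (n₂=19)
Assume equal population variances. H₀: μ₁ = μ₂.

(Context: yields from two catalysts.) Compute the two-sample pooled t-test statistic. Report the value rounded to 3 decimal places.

x̄₁=61.133, s₁=4.015, n₁=15
x̄₂=29.789, s₂=5.308, n₂=19
s_p² = [14·4.015² + 18·5.308²]/32 = 22.9029
SE = √(s_p²·(1/15+1/19)) = 1.6530
t = (61.133−29.789)/1.6530 = 18.9623
df = 32

test statistic = 18.962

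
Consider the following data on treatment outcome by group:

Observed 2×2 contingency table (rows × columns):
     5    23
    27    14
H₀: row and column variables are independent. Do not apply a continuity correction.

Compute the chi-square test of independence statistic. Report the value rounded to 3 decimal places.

Row totals [28, 41], col totals [32, 37], n=69
χ² = (5−12.99)²/12.99 + (23−15.01)²/15.01 + (27−19.01)²/19.01 + (14−21.99)²/21.99 = 15.4120
df = 1

test statistic = 15.412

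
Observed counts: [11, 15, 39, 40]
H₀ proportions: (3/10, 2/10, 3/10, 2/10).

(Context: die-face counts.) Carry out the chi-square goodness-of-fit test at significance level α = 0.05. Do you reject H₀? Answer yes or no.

reject H₀: yes

n = 105; E_i = n·p_i = [31.50, 21.00, 31.50, 21.00]
χ² = (11−31.50)²/31.50 + (15−21.00)²/21.00 + (39−31.50)²/31.50 + (40−21.00)²/21.00 = 34.0317
df = 3
p-value (upper-tail) = 0.00000
At α=0.05: p < α → reject H₀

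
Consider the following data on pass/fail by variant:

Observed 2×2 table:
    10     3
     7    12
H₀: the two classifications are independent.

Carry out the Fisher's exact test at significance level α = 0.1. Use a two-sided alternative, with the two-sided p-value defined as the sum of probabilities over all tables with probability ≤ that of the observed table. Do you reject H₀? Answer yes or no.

reject H₀: yes

Margins: r₁=13, r₂=19, c₁=17, c₂=15, n=32
p_obs = C(13,10)·C(19,7)/C(32,17); sum pmf over tables with pmf ≤ p_obs
p-value (two-sided) = 0.03592
At α=0.1: p < α → reject H₀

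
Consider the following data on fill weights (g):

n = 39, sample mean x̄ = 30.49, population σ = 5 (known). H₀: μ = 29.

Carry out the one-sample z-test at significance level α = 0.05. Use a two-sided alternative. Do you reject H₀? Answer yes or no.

SE = σ/√n = 5/√39 = 0.8006
z = (x̄−μ₀)/SE = (30.49−29)/0.8006 = 1.8610
p-value (two-sided) = 0.06274
At α=0.05: p ≥ α → fail to reject H₀

reject H₀: no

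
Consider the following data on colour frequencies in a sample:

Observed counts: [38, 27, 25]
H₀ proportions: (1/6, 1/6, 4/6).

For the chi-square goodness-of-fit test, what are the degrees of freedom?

df = k − 1 = 3 − 1 = 2

degrees of freedom = 2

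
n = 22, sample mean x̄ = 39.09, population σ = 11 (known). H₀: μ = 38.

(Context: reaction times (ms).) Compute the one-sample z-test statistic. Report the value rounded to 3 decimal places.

test statistic = 0.465

SE = σ/√n = 11/√22 = 2.3452
z = (x̄−μ₀)/SE = (39.09−38)/2.3452 = 0.4648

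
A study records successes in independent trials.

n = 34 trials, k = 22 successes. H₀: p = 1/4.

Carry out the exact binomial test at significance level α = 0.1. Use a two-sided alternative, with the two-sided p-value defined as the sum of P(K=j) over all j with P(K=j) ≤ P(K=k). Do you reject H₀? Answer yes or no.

reject H₀: yes

Exact binomial: n=34, k=22, p₀=1/4=0.2500
P(X=j) = C(n,j)·p₀^j·(1−p₀)^(n−j); p = Σ P(X=j) over j with P(X=j) ≤ P(X=22)
p-value (two-sided) = 0.00000
At α=0.1: p < α → reject H₀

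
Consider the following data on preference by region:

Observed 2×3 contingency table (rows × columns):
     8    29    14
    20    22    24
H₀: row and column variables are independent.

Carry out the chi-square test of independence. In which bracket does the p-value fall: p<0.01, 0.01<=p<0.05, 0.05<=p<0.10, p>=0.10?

Row totals [51, 66], col totals [28, 51, 38], n=117
χ² = (8−12.21)²/12.21 + (29−22.23)²/22.23 + (14−16.56)²/16.56 + (20−15.79)²/15.79 + (22−28.77)²/28.77 + (24−21.44)²/21.44 = 6.9260
df = 2
p-value (upper-tail) = 0.03134
→ bracket: 0.01<=p<0.05

p-value bracket: 0.01<=p<0.05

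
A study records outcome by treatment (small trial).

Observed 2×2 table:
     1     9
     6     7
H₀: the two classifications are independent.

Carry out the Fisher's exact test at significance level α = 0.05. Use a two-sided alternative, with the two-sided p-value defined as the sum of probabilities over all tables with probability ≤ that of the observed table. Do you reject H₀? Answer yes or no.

reject H₀: no

Margins: r₁=10, r₂=13, c₁=7, c₂=16, n=23
p_obs = C(10,1)·C(13,6)/C(23,7); sum pmf over tables with pmf ≤ p_obs
p-value (two-sided) = 0.08862
At α=0.05: p ≥ α → fail to reject H₀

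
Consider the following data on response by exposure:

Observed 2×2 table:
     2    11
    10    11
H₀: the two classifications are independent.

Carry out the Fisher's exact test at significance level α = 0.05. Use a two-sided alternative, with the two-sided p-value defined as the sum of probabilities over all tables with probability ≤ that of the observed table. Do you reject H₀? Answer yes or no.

Margins: r₁=13, r₂=21, c₁=12, c₂=22, n=34
p_obs = C(13,2)·C(21,10)/C(34,12); sum pmf over tables with pmf ≤ p_obs
p-value (two-sided) = 0.07496
At α=0.05: p ≥ α → fail to reject H₀

reject H₀: no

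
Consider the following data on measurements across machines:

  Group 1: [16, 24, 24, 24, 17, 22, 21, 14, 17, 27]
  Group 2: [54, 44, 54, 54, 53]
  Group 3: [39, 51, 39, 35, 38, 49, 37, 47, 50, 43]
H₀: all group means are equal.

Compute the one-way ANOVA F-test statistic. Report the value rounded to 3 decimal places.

test statistic = 79.186

Group means [20.60, 51.80, 42.80], grand mean 35.720
SSB = Σnᵢ(x̄ᵢ−x̄)² = 4080.240; SSW = ΣΣ(x−x̄ᵢ)² = 566.800
MSB = 4080.240/2 = 2040.1200; MSW = 566.800/22 = 25.7636
F = MSB/MSW = 79.1860
df = (2, 22)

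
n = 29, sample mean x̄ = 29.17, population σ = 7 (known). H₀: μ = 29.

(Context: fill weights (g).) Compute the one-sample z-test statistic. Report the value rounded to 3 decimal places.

SE = σ/√n = 7/√29 = 1.2999
z = (x̄−μ₀)/SE = (29.17−29)/1.2999 = 0.1308

test statistic = 0.131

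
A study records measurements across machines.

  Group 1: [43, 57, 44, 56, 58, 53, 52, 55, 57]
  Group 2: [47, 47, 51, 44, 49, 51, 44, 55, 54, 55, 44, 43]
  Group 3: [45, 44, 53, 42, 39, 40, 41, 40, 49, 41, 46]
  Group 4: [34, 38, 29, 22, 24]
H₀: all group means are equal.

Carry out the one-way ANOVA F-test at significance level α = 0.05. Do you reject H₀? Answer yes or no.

reject H₀: yes

Group means [52.78, 48.67, 43.64, 29.40], grand mean 45.568
SSB = Σnᵢ(x̄ᵢ−x̄)² = 1931.113; SSW = ΣΣ(x−x̄ᵢ)² = 841.968
MSB = 1931.113/3 = 643.7045; MSW = 841.968/33 = 25.5142
F = MSB/MSW = 25.2293
df = (3, 33)
p-value (upper-tail) = 0.00000
At α=0.05: p < α → reject H₀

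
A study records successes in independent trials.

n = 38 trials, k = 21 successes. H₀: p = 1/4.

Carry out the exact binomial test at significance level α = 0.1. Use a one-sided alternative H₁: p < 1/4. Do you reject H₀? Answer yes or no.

reject H₀: no

Exact binomial: n=38, k=21, p₀=1/4=0.2500
P(X≤21) from Σ C(n,i)·p₀^i·(1−p₀)^(n−i)
p-value (one-sided, H₁ less) = 0.99998
At α=0.1: p ≥ α → fail to reject H₀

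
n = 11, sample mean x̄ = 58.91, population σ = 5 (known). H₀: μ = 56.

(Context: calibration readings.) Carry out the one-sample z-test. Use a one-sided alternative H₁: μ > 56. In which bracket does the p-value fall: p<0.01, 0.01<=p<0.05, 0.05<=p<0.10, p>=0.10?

SE = σ/√n = 5/√11 = 1.5076
z = (x̄−μ₀)/SE = (58.91−56)/1.5076 = 1.9303
p-value (one-sided, H₁ greater) = 0.02679
→ bracket: 0.01<=p<0.05

p-value bracket: 0.01<=p<0.05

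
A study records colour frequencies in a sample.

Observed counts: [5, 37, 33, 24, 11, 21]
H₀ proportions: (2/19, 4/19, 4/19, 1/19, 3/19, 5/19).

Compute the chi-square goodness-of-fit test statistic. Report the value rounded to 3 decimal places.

test statistic = 62.123

n = 131; E_i = n·p_i = [13.79, 27.58, 27.58, 6.89, 20.68, 34.47]
χ² = (5−13.79)²/13.79 + (37−27.58)²/27.58 + (33−27.58)²/27.58 + (24−6.89)²/6.89 + (11−20.68)²/20.68 + (21−34.47)²/34.47 = 62.1232
df = 5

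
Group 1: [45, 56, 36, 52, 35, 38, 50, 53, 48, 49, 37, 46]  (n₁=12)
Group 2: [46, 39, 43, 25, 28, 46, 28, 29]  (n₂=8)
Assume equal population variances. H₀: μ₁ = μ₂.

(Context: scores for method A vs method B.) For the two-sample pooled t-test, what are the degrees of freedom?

degrees of freedom = 18

df = n₁ + n₂ − 2 = 12 + 8 − 2 = 18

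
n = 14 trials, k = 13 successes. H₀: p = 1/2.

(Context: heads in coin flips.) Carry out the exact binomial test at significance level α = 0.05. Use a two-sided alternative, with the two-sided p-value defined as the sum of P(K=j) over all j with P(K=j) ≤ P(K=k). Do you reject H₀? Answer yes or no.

reject H₀: yes

Exact binomial: n=14, k=13, p₀=1/2=0.5000
P(X=j) = C(n,j)·p₀^j·(1−p₀)^(n−j); p = Σ P(X=j) over j with P(X=j) ≤ P(X=13)
p-value (two-sided) = 0.00183
At α=0.05: p < α → reject H₀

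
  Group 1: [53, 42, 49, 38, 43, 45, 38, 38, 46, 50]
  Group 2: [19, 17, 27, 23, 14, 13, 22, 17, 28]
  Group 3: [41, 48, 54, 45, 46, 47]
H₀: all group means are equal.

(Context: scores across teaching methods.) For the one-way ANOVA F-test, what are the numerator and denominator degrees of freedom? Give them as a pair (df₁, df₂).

k = 3 groups, N = 25 total
df = (k−1, N−k) = (3−1, 25−3) = (2, 22)

degrees of freedom = [2, 22]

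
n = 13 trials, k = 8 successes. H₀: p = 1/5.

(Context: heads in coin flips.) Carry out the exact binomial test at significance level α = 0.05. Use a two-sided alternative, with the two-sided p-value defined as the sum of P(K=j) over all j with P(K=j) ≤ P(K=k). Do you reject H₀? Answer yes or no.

reject H₀: yes

Exact binomial: n=13, k=8, p₀=1/5=0.2000
P(X=j) = C(n,j)·p₀^j·(1−p₀)^(n−j); p = Σ P(X=j) over j with P(X=j) ≤ P(X=8)
p-value (two-sided) = 0.00125
At α=0.05: p < α → reject H₀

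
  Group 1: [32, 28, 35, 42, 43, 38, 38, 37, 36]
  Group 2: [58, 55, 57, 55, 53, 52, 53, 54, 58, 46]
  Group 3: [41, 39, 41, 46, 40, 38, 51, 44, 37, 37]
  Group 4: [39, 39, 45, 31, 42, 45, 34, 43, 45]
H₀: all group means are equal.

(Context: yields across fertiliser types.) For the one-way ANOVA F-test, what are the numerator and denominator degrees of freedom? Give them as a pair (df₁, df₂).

degrees of freedom = [3, 34]

k = 4 groups, N = 38 total
df = (k−1, N−k) = (4−1, 38−4) = (3, 34)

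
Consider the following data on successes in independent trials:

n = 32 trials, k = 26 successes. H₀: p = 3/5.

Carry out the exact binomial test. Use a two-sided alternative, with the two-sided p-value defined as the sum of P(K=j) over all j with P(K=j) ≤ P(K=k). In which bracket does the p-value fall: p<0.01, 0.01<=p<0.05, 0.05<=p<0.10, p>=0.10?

Exact binomial: n=32, k=26, p₀=3/5=0.6000
P(X=j) = C(n,j)·p₀^j·(1−p₀)^(n−j); p = Σ P(X=j) over j with P(X=j) ≤ P(X=26)
p-value (two-sided) = 0.01755
→ bracket: 0.01<=p<0.05

p-value bracket: 0.01<=p<0.05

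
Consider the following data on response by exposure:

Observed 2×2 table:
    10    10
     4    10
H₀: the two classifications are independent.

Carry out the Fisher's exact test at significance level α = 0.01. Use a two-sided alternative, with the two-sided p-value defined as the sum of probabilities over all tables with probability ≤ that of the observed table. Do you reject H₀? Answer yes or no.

reject H₀: no

Margins: r₁=20, r₂=14, c₁=14, c₂=20, n=34
p_obs = C(20,10)·C(14,4)/C(34,14); sum pmf over tables with pmf ≤ p_obs
p-value (two-sided) = 0.29554
At α=0.01: p ≥ α → fail to reject H₀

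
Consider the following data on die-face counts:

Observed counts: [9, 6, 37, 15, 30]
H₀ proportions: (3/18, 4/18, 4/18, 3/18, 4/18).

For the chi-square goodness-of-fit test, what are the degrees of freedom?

degrees of freedom = 4

df = k − 1 = 5 − 1 = 4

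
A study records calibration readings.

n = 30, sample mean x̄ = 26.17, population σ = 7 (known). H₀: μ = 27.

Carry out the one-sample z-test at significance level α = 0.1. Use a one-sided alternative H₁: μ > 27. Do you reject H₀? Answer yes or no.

SE = σ/√n = 7/√30 = 1.2780
z = (x̄−μ₀)/SE = (26.17−27)/1.2780 = -0.6494
p-value (one-sided, H₁ greater) = 0.74197
At α=0.1: p ≥ α → fail to reject H₀

reject H₀: no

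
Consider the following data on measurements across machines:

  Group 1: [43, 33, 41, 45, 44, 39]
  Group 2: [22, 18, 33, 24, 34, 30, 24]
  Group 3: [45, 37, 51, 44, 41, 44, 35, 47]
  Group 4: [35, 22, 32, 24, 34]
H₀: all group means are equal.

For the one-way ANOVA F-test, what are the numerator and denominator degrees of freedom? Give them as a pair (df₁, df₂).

k = 4 groups, N = 26 total
df = (k−1, N−k) = (4−1, 26−4) = (3, 22)

degrees of freedom = [3, 22]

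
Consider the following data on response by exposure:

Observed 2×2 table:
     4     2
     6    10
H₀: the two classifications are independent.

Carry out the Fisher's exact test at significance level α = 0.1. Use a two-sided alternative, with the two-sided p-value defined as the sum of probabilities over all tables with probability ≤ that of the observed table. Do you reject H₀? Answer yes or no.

Margins: r₁=6, r₂=16, c₁=10, c₂=12, n=22
p_obs = C(6,4)·C(16,6)/C(22,10); sum pmf over tables with pmf ≤ p_obs
p-value (two-sided) = 0.34763
At α=0.1: p ≥ α → fail to reject H₀

reject H₀: no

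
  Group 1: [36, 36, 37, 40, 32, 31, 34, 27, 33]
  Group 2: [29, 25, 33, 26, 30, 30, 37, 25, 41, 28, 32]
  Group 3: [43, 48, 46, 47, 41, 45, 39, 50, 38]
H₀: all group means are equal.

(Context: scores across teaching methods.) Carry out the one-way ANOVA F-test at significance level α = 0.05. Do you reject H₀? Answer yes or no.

Group means [34.00, 30.55, 44.11], grand mean 35.828
SSB = Σnᵢ(x̄ᵢ−x̄)² = 954.522; SSW = ΣΣ(x−x̄ᵢ)² = 503.616
MSB = 954.522/2 = 477.2609; MSW = 503.616/26 = 19.3699
F = MSB/MSW = 24.6394
df = (2, 26)
p-value (upper-tail) = 0.00000
At α=0.05: p < α → reject H₀

reject H₀: yes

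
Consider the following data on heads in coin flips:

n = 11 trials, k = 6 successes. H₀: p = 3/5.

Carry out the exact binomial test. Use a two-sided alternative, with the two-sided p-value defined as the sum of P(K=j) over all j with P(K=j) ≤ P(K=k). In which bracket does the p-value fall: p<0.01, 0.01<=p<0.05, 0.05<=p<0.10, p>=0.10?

p-value bracket: p>=0.10

Exact binomial: n=11, k=6, p₀=3/5=0.6000
P(X=j) = C(n,j)·p₀^j·(1−p₀)^(n−j); p = Σ P(X=j) over j with P(X=j) ≤ P(X=6)
p-value (two-sided) = 0.76351
→ bracket: p>=0.10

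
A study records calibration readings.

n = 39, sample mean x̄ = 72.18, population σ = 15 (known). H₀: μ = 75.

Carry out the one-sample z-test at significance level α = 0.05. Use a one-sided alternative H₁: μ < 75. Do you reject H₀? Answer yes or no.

SE = σ/√n = 15/√39 = 2.4019
z = (x̄−μ₀)/SE = (72.18−75)/2.4019 = -1.1741
p-value (one-sided, H₁ less) = 0.12019
At α=0.05: p ≥ α → fail to reject H₀

reject H₀: no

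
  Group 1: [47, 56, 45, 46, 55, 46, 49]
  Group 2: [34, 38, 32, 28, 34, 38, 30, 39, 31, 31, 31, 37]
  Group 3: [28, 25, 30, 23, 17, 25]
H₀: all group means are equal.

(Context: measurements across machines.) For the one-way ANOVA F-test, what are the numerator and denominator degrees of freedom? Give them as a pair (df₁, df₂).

degrees of freedom = [2, 22]

k = 3 groups, N = 25 total
df = (k−1, N−k) = (3−1, 25−3) = (2, 22)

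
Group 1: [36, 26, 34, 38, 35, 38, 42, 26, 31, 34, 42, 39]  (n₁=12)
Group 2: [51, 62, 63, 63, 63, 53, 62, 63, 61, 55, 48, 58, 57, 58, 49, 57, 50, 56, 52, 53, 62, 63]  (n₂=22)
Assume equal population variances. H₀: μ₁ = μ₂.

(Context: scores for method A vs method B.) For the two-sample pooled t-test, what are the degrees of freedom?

df = n₁ + n₂ − 2 = 12 + 22 − 2 = 32

degrees of freedom = 32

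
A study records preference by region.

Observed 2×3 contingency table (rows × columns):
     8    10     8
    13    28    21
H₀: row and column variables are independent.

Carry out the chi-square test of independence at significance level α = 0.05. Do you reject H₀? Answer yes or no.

reject H₀: no

Row totals [26, 62], col totals [21, 38, 29], n=88
χ² = (8−6.20)²/6.20 + (10−11.23)²/11.23 + (8−8.57)²/8.57 + (13−14.80)²/14.80 + (28−26.77)²/26.77 + (21−20.43)²/20.43 = 0.9813
df = 2
p-value (upper-tail) = 0.61222
At α=0.05: p ≥ α → fail to reject H₀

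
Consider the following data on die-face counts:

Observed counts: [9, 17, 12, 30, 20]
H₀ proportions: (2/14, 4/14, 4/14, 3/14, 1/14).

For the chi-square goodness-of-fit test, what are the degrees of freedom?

df = k − 1 = 5 − 1 = 4

degrees of freedom = 4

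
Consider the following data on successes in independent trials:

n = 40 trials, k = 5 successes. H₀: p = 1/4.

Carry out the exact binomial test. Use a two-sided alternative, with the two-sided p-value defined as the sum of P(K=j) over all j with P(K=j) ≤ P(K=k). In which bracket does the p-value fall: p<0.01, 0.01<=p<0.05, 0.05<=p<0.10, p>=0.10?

p-value bracket: 0.05<=p<0.10

Exact binomial: n=40, k=5, p₀=1/4=0.2500
P(X=j) = C(n,j)·p₀^j·(1−p₀)^(n−j); p = Σ P(X=j) over j with P(X=j) ≤ P(X=5)
p-value (two-sided) = 0.06952
→ bracket: 0.05<=p<0.10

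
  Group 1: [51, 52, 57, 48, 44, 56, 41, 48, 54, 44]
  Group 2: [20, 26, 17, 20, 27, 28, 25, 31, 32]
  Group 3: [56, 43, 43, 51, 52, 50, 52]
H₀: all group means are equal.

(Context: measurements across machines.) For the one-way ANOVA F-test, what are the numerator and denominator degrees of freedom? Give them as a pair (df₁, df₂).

k = 3 groups, N = 26 total
df = (k−1, N−k) = (3−1, 26−3) = (2, 23)

degrees of freedom = [2, 23]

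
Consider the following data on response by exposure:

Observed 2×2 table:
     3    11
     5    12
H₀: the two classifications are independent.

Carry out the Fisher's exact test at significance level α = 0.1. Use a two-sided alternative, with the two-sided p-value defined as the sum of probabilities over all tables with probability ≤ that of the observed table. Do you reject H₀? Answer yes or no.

reject H₀: no

Margins: r₁=14, r₂=17, c₁=8, c₂=23, n=31
p_obs = C(14,3)·C(17,5)/C(31,8); sum pmf over tables with pmf ≤ p_obs
p-value (two-sided) = 0.69800
At α=0.1: p ≥ α → fail to reject H₀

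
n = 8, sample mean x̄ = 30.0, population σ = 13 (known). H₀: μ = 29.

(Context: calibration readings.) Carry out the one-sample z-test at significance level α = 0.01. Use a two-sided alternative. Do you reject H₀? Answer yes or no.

reject H₀: no

SE = σ/√n = 13/√8 = 4.5962
z = (x̄−μ₀)/SE = (30.0−29)/4.5962 = 0.2176
p-value (two-sided) = 0.82776
At α=0.01: p ≥ α → fail to reject H₀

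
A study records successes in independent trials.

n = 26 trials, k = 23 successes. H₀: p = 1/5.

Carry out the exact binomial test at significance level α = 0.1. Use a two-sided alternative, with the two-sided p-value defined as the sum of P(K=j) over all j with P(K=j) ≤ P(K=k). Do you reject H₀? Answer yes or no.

Exact binomial: n=26, k=23, p₀=1/5=0.2000
P(X=j) = C(n,j)·p₀^j·(1−p₀)^(n−j); p = Σ P(X=j) over j with P(X=j) ≤ P(X=23)
p-value (two-sided) = 0.00000
At α=0.1: p < α → reject H₀

reject H₀: yes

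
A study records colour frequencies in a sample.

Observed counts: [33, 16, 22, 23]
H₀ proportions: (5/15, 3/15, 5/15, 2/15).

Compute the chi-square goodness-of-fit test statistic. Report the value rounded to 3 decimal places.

n = 94; E_i = n·p_i = [31.33, 18.80, 31.33, 12.53]
χ² = (33−31.33)²/31.33 + (16−18.80)²/18.80 + (22−31.33)²/31.33 + (23−12.53)²/12.53 = 12.0266
df = 3

test statistic = 12.027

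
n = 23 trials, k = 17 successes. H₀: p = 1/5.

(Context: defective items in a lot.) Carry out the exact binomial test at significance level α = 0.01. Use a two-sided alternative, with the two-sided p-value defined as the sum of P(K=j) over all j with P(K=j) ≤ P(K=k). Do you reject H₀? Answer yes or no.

reject H₀: yes

Exact binomial: n=23, k=17, p₀=1/5=0.2000
P(X=j) = C(n,j)·p₀^j·(1−p₀)^(n−j); p = Σ P(X=j) over j with P(X=j) ≤ P(X=17)
p-value (two-sided) = 0.00000
At α=0.01: p < α → reject H₀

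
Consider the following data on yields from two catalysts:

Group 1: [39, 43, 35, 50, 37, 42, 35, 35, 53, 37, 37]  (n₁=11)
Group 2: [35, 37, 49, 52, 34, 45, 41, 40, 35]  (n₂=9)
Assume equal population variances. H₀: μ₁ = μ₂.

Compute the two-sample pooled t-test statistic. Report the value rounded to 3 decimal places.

x̄₁=40.273, s₁=6.198, n₁=11
x̄₂=40.889, s₂=6.509, n₂=9
s_p² = [10·6.198² + 8·6.509²]/18 = 40.1706
SE = √(s_p²·(1/11+1/9)) = 2.8487
t = (40.273−40.889)/2.8487 = -0.2163
df = 18

test statistic = -0.216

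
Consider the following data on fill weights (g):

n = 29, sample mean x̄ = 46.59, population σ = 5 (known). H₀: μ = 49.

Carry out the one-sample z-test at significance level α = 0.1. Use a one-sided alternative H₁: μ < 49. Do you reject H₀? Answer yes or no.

SE = σ/√n = 5/√29 = 0.9285
z = (x̄−μ₀)/SE = (46.59−49)/0.9285 = -2.5956
p-value (one-sided, H₁ less) = 0.00472
At α=0.1: p < α → reject H₀

reject H₀: yes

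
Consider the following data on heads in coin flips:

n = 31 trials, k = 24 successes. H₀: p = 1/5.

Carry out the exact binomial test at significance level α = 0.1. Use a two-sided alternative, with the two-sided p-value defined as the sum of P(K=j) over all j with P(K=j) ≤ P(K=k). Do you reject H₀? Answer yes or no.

Exact binomial: n=31, k=24, p₀=1/5=0.2000
P(X=j) = C(n,j)·p₀^j·(1−p₀)^(n−j); p = Σ P(X=j) over j with P(X=j) ≤ P(X=24)
p-value (two-sided) = 0.00000
At α=0.1: p < α → reject H₀

reject H₀: yes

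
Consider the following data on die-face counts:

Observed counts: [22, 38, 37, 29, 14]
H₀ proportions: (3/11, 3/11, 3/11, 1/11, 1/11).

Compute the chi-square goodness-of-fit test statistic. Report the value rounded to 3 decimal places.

test statistic = 27.829

n = 140; E_i = n·p_i = [38.18, 38.18, 38.18, 12.73, 12.73]
χ² = (22−38.18)²/38.18 + (38−38.18)²/38.18 + (37−38.18)²/38.18 + (29−12.73)²/12.73 + (14−12.73)²/12.73 = 27.8286
df = 4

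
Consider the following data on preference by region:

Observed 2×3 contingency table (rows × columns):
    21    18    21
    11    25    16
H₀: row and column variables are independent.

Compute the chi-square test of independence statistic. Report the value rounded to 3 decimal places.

test statistic = 4.391

Row totals [60, 52], col totals [32, 43, 37], n=112
χ² = (21−17.14)²/17.14 + (18−23.04)²/23.04 + (21−19.82)²/19.82 + (11−14.86)²/14.86 + (25−19.96)²/19.96 + (16−17.18)²/17.18 = 4.3912
df = 2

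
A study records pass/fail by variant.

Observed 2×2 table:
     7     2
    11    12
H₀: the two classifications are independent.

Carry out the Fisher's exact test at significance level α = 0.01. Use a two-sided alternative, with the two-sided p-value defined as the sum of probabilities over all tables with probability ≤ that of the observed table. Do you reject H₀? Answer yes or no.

Margins: r₁=9, r₂=23, c₁=18, c₂=14, n=32
p_obs = C(9,7)·C(23,11)/C(32,18); sum pmf over tables with pmf ≤ p_obs
p-value (two-sided) = 0.23491
At α=0.01: p ≥ α → fail to reject H₀

reject H₀: no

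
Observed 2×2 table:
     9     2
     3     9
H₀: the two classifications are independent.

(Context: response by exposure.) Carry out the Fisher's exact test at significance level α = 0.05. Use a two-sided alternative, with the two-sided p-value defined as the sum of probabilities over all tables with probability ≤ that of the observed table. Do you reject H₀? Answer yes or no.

reject H₀: yes

Margins: r₁=11, r₂=12, c₁=12, c₂=11, n=23
p_obs = C(11,9)·C(12,3)/C(23,12); sum pmf over tables with pmf ≤ p_obs
p-value (two-sided) = 0.01228
At α=0.05: p < α → reject H₀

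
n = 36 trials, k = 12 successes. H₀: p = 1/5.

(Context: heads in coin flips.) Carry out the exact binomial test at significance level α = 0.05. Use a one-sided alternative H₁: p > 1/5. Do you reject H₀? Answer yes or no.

Exact binomial: n=36, k=12, p₀=1/5=0.2000
P(X≥12) from Σ C(n,i)·p₀^i·(1−p₀)^(n−i)
p-value (one-sided, H₁ greater) = 0.04243
At α=0.05: p < α → reject H₀

reject H₀: yes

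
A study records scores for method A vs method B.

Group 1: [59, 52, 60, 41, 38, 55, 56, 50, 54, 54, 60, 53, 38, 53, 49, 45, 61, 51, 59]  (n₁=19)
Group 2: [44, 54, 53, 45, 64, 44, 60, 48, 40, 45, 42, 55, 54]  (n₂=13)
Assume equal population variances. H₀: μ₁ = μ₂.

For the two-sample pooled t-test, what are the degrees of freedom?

df = n₁ + n₂ − 2 = 19 + 13 − 2 = 30

degrees of freedom = 30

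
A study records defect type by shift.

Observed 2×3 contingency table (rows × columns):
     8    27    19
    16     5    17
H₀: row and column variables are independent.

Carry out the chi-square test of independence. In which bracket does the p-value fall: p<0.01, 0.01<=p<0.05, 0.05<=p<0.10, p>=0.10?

p-value bracket: p<0.01

Row totals [54, 38], col totals [24, 32, 36], n=92
χ² = (8−14.09)²/14.09 + (27−18.78)²/18.78 + (19−21.13)²/21.13 + (16−9.91)²/9.91 + (5−13.22)²/13.22 + (17−14.87)²/14.87 = 15.5918
df = 2
p-value (upper-tail) = 0.00041
→ bracket: p<0.01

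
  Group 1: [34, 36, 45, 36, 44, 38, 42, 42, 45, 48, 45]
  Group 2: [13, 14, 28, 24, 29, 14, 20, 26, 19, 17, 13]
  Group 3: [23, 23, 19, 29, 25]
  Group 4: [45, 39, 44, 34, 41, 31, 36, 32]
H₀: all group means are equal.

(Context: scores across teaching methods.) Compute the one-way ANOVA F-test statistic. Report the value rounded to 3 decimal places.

test statistic = 39.238

Group means [41.36, 19.73, 23.80, 37.75], grand mean 31.229
SSB = Σnᵢ(x̄ᵢ−x̄)² = 3201.144; SSW = ΣΣ(x−x̄ᵢ)² = 843.027
MSB = 3201.144/3 = 1067.0481; MSW = 843.027/31 = 27.1944
F = MSB/MSW = 39.2377
df = (3, 31)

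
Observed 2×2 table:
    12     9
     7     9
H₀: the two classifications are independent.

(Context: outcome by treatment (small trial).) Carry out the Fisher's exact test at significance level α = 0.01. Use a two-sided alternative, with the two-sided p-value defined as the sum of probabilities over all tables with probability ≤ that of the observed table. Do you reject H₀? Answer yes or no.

Margins: r₁=21, r₂=16, c₁=19, c₂=18, n=37
p_obs = C(21,12)·C(16,7)/C(37,19); sum pmf over tables with pmf ≤ p_obs
p-value (two-sided) = 0.51481
At α=0.01: p ≥ α → fail to reject H₀

reject H₀: no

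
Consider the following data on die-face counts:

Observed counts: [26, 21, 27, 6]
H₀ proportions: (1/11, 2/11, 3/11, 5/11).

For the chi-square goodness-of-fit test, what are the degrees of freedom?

degrees of freedom = 3

df = k − 1 = 4 − 1 = 3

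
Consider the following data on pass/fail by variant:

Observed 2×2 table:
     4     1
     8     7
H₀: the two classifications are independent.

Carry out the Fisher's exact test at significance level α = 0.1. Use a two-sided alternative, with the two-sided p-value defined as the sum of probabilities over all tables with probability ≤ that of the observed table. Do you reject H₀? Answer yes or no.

reject H₀: no

Margins: r₁=5, r₂=15, c₁=12, c₂=8, n=20
p_obs = C(5,4)·C(15,8)/C(20,12); sum pmf over tables with pmf ≤ p_obs
p-value (two-sided) = 0.60268
At α=0.1: p ≥ α → fail to reject H₀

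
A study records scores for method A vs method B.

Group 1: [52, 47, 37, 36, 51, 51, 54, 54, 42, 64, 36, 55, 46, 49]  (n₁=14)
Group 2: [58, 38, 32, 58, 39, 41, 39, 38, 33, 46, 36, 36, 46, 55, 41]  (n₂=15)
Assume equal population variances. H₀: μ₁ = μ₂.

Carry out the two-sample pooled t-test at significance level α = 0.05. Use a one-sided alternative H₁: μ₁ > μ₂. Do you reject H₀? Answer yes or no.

x̄₁=48.143, s₁=8.142, n₁=14
x̄₂=42.400, s₂=8.517, n₂=15
s_p² = [13·8.142² + 14·8.517²]/27 = 69.5302
SE = √(s_p²·(1/14+1/15)) = 3.0987
t = (48.143−42.400)/3.0987 = 1.8533
df = 27
p-value (one-sided, H₁ greater) = 0.03740
At α=0.05: p < α → reject H₀

reject H₀: yes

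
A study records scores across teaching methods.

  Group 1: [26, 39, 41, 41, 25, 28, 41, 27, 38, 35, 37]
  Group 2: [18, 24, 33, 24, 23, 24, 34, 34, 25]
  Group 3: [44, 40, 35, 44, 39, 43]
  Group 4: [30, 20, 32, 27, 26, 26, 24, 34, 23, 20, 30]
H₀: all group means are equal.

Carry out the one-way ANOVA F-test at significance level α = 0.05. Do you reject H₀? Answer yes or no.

reject H₀: yes

Group means [34.36, 26.56, 40.83, 26.55], grand mean 31.189
SSB = Σnᵢ(x̄ᵢ−x̄)² = 1099.347; SSW = ΣΣ(x−x̄ᵢ)² = 964.328
MSB = 1099.347/3 = 366.4491; MSW = 964.328/33 = 29.2221
F = MSB/MSW = 12.5402
df = (3, 33)
p-value (upper-tail) = 0.00001
At α=0.05: p < α → reject H₀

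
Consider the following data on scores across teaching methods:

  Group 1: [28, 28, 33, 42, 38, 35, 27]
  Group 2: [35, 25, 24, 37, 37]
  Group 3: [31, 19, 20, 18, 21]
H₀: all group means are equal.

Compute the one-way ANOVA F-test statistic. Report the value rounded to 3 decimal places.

Group means [33.00, 31.60, 21.80], grand mean 29.294
SSB = Σnᵢ(x̄ᵢ−x̄)² = 403.529; SSW = ΣΣ(x−x̄ᵢ)² = 478.000
MSB = 403.529/2 = 201.7647; MSW = 478.000/14 = 34.1429
F = MSB/MSW = 5.9094
df = (2, 14)

test statistic = 5.909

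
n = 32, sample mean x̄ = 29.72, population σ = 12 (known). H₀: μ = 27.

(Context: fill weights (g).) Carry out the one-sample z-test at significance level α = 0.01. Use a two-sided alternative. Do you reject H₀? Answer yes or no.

SE = σ/√n = 12/√32 = 2.1213
z = (x̄−μ₀)/SE = (29.72−27)/2.1213 = 1.2822
p-value (two-sided) = 0.19977
At α=0.01: p ≥ α → fail to reject H₀

reject H₀: no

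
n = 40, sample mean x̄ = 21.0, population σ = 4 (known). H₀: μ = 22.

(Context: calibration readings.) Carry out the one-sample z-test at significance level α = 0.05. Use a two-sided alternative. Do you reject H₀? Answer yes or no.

reject H₀: no

SE = σ/√n = 4/√40 = 0.6325
z = (x̄−μ₀)/SE = (21.0−22)/0.6325 = -1.5811
p-value (two-sided) = 0.11385
At α=0.05: p ≥ α → fail to reject H₀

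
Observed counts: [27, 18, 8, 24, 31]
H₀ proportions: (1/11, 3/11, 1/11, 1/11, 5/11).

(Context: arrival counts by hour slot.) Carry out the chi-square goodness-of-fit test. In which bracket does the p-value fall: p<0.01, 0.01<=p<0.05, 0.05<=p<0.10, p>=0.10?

n = 108; E_i = n·p_i = [9.82, 29.45, 9.82, 9.82, 49.09]
χ² = (27−9.82)²/9.82 + (18−29.45)²/29.45 + (8−9.82)²/9.82 + (24−9.82)²/9.82 + (31−49.09)²/49.09 = 62.0111
df = 4
p-value (upper-tail) = 0.00000
→ bracket: p<0.01

p-value bracket: p<0.01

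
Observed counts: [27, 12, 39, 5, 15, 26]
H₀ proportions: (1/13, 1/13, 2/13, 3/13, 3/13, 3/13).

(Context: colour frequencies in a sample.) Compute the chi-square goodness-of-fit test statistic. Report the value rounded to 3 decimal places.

test statistic = 79.614

n = 124; E_i = n·p_i = [9.54, 9.54, 19.08, 28.62, 28.62, 28.62]
χ² = (27−9.54)²/9.54 + (12−9.54)²/9.54 + (39−19.08)²/19.08 + (5−28.62)²/28.62 + (15−28.62)²/28.62 + (26−28.62)²/28.62 = 79.6142
df = 5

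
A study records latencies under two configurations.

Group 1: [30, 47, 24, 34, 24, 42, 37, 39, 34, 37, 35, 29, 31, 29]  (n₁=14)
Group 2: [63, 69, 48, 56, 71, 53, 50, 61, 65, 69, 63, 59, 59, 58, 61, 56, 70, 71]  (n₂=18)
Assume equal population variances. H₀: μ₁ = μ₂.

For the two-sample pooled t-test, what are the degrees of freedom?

degrees of freedom = 30

df = n₁ + n₂ − 2 = 14 + 18 − 2 = 30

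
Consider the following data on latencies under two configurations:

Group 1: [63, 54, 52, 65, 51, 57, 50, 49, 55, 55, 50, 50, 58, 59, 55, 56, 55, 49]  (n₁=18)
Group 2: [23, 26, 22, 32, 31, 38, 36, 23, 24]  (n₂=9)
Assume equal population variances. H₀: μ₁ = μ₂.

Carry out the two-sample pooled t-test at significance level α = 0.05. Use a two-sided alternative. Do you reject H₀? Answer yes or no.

x̄₁=54.611, s₁=4.629, n₁=18
x̄₂=28.333, s₂=6.062, n₂=9
s_p² = [17·4.629² + 8·6.062²]/25 = 26.3311
SE = √(s_p²·(1/18+1/9)) = 2.0949
t = (54.611−28.333)/2.0949 = 12.5438
df = 25
p-value (two-sided) = 0.00000
At α=0.05: p < α → reject H₀

reject H₀: yes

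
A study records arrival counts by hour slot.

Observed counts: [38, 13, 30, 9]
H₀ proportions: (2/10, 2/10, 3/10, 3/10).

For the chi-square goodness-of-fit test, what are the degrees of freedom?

df = k − 1 = 4 − 1 = 3

degrees of freedom = 3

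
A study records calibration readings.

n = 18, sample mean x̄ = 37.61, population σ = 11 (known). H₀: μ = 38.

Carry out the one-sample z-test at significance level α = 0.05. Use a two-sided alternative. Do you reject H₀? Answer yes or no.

reject H₀: no

SE = σ/√n = 11/√18 = 2.5927
z = (x̄−μ₀)/SE = (37.61−38)/2.5927 = -0.1504
p-value (two-sided) = 0.88043
At α=0.05: p ≥ α → fail to reject H₀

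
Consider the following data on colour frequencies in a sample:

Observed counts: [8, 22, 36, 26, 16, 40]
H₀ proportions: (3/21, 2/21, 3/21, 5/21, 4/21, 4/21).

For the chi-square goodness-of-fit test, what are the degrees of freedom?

df = k − 1 = 6 − 1 = 5

degrees of freedom = 5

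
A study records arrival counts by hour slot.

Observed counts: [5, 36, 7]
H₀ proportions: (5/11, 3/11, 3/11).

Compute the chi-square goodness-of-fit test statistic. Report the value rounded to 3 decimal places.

n = 48; E_i = n·p_i = [21.82, 13.09, 13.09]
χ² = (5−21.82)²/21.82 + (36−13.09)²/13.09 + (7−13.09)²/13.09 = 55.8889
df = 2

test statistic = 55.889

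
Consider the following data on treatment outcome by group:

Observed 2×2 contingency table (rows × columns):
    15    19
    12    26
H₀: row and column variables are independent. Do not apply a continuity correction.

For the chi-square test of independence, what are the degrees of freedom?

degrees of freedom = 1

df = (r−1)(c−1) = (2−1)·(2−1) = 1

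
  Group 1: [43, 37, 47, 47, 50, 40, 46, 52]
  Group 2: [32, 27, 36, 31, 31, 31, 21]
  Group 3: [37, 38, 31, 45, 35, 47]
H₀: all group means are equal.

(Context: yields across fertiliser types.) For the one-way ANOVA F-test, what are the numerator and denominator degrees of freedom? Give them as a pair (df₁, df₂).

k = 3 groups, N = 21 total
df = (k−1, N−k) = (3−1, 21−3) = (2, 18)

degrees of freedom = [2, 18]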